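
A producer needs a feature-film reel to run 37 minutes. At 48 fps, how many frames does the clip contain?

37 min = 2220 s.
Frames = 2220 × 48 = 106560.

106560 frames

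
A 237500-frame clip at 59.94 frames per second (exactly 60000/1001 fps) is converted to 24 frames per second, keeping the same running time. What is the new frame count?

95095 frames

Target frames = source frames × (target rate / source rate) = 237500 × (24)/(60000/1001) = 237500 × 1001/2500 = 95095.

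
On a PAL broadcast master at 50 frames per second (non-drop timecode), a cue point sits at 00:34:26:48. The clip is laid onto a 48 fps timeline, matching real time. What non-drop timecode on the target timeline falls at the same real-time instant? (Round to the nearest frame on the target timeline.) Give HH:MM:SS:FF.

00:34:26:46

Source frame index: (0×3600 + 34×60 + 26) × 50 + 48 = 103348.
Real time: 103348 / (50) = 51674/25 s.
Target frame: (51674/25) × (48) = 2480352/25 ≈ 99214.080 → 99214.
At 48 labels/s: frame 99214 → 00:34:26:46.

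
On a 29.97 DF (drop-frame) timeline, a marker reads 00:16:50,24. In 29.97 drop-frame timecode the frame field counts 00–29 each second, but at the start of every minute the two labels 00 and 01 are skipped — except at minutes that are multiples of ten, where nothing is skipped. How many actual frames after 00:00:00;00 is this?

Complete 10-minute blocks: 1, each 17982 frames → 17982.
Remaining 6 whole minutes in the current block: 1800 + 5 × 1798 = 10790 frames.
Within the current minute: 50 × 30 + 24 − 2 = 1522 (labels ;00/;01 skipped at this minute). Total = 17982 + 10790 + 1522 = 30294.

30294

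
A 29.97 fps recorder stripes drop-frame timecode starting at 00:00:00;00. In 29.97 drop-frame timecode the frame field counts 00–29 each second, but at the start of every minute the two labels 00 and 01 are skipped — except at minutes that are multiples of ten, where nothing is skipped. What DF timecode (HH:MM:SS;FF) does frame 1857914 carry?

Each 10-minute DF block holds 10 × 60 × 30 − 9 × 2 = 17982 frames. 1857914 ÷ 17982 → 103 full blocks, remainder 5768.
Within the partial block the first minute is 1800 frames and each further minute 1798, so 3 further minute boundaries passed. Total skipped labels = 18 × 103 + 2 × 3 = 1860.
Non-drop label index = 1857914 + 1860 = 1859774; at 30 labels/s that is 17:13:12:14, i.e. DF 17:13:12;14.

17:13:12;14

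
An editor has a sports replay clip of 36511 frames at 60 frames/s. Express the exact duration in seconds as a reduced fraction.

36511/60 seconds

Running time = 36511 ÷ (60) = 36511 × 1/60 = 36511/60 s.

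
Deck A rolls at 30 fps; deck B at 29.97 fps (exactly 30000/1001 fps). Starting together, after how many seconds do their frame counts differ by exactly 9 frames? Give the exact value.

The gap grows by |30000/1001 − 30| = 30/1001 frames per second.
Time for a 9-frame gap: 9 ÷ (30/1001) = 300.3 s.

300.3 seconds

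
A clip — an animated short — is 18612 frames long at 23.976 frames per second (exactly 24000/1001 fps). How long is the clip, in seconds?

776.2755 seconds

Running time = 18612 / (24000/1001) = 776.2755 s.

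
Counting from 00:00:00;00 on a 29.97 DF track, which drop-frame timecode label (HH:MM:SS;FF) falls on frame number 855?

Ten DF minutes hold 17982 frames, so frame 855 lies in block 0 (frames 0–17981) with 855 frames into that block.
The block's first minute is 1800 frames and the rest 1798 each; 855 frames reaches minute 0, so 0 × 18 + 0 × 2 = 0 labels have been skipped so far.
Adding those back, label number 855 + 0 = 855 at 30 labels/s is 28 s + 15 f = 0 h 0 min 28 s frame 15, i.e. 00:00:28;15.

00:00:28;15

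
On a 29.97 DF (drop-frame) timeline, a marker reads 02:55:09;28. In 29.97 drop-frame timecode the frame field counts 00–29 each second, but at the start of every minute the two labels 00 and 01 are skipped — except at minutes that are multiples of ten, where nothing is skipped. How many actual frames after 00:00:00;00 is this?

314982

Complete 10-minute blocks: 17, each 17982 frames → 305694.
Remaining 5 whole minutes in the current block: 1800 + 4 × 1798 = 8992 frames.
Within the current minute: 9 × 30 + 28 − 2 = 296 (labels ;00/;01 skipped at this minute). Total = 305694 + 8992 + 296 = 314982.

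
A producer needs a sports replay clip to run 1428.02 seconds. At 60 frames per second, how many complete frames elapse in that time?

85681 frames

Frames = 1428.02 × 60 = 428406/5 ≈ 85681.2000.
Complete frames: 85681.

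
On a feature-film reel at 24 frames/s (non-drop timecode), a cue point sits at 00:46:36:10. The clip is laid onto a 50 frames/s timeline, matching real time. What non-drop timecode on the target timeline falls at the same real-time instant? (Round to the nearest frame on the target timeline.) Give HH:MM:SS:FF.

00:46:36:21

Source frame index: (0×3600 + 46×60 + 36) × 24 + 10 = 67114.
Real time: 67114 / (24) = 33557/12 s.
Target frame: (33557/12) × (50) = 838925/6 ≈ 139820.833 → 139821.
At 50 labels/s: frame 139821 → 00:46:36:21.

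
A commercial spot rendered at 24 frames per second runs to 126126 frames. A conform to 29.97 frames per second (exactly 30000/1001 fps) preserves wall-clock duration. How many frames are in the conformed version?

Target frames = source frames × (target rate / source rate) = 126126 × (30000/1001)/(24) = 126126 × 1250/1001 = 157500.

157500 frames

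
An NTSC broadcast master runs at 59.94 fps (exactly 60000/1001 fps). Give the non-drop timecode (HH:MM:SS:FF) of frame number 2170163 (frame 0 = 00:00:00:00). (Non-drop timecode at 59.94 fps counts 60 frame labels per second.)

2170163 ÷ 60 = 36169 full seconds, remainder 23 frames.
36169 s = 10 h 2 min 49 s.
Timecode: 10:02:49:23.

10:02:49:23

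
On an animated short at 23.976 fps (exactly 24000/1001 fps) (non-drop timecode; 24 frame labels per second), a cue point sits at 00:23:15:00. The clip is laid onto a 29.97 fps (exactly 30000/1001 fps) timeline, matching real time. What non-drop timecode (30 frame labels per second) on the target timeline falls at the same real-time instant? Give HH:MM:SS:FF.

00:23:15:00

Source frame index: (0×3600 + 23×60 + 15) × 24 + 0 = 33480.
Real time: 33480 / (24000/1001) = 279279/200 s.
Target frame: (279279/200) × (30000/1001) = 41850.
At 30 labels/s: frame 41850 → 00:23:15:00.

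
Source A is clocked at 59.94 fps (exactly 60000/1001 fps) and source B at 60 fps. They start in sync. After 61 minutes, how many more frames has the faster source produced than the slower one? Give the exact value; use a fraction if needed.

219600/1001 frames

61 min = 3660 s.
A emits 60000/1001 × 3660 = 219600000/1001 frames; B emits 60 × 3660 = 219600.
Difference = 219600/1001 frames (≈ 219.3806); B is ahead of A.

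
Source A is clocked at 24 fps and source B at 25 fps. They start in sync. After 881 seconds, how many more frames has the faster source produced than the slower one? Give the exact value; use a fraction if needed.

A emits 24 × 881 = 21144 frames; B emits 25 × 881 = 22025.
Difference = 881 frames; B is ahead of A.

881 frames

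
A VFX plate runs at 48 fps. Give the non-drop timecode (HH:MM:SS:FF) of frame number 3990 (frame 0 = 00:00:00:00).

00:01:23:06

3990 ÷ 48 = 83 full seconds, remainder 6 frames.
83 s = 0 h 1 min 23 s.
Timecode: 00:01:23:06.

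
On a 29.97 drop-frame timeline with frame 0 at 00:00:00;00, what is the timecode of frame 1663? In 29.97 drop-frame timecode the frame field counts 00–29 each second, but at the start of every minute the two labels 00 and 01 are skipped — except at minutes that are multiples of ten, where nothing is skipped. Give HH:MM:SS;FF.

00:00:55;13

Ten DF minutes hold 17982 frames, so frame 1663 lies in block 0 (frames 0–17981) with 1663 frames into that block.
The block's first minute is 1800 frames and the rest 1798 each; 1663 frames reaches minute 0, so 0 × 18 + 0 × 2 = 0 labels have been skipped so far.
Adding those back, label number 1663 + 0 = 1663 at 30 labels/s is 55 s + 13 f = 0 h 0 min 55 s frame 13, i.e. 00:00:55;13.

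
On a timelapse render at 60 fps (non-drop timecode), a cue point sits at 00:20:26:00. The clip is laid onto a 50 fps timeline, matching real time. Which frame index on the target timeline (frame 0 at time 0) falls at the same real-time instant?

Source frame index: (0×3600 + 20×60 + 26) × 60 + 0 = 73560.
Real time: 73560 / (60) = 1226 s.
Target frame: (1226) × (50) = 61300.

frame 61300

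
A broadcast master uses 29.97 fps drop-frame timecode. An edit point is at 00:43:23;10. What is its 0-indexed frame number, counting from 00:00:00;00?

78022

As if non-drop at 30 labels/s: (0 × 3600 + 43 × 60 + 23) × 30 + 10 = 78100.
Minute boundaries passed: 43; those not divisible by 10: 43 − 4 = 39; dropped labels = 2 × 39 = 78.
Actual frame index = 78100 − 78 = 78022.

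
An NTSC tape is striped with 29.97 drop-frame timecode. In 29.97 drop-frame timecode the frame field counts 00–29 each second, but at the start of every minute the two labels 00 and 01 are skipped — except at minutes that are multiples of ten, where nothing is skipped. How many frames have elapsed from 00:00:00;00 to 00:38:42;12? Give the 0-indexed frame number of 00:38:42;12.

69602

Complete 10-minute blocks: 3, each 17982 frames → 53946.
Remaining 8 whole minutes in the current block: 1800 + 7 × 1798 = 14386 frames.
Within the current minute: 42 × 30 + 12 − 2 = 1270 (labels ;00/;01 skipped at this minute). Total = 53946 + 14386 + 1270 = 69602.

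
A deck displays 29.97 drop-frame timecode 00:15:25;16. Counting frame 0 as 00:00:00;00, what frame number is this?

Complete 10-minute blocks: 1, each 17982 frames → 17982.
Remaining 5 whole minutes in the current block: 1800 + 4 × 1798 = 8992 frames.
Within the current minute: 25 × 30 + 16 − 2 = 764 (labels ;00/;01 skipped at this minute). Total = 17982 + 8992 + 764 = 27738.

27738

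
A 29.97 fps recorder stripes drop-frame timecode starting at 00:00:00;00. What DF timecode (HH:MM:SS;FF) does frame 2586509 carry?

23:58:23;09

Each 10-minute DF block holds 10 × 60 × 30 − 9 × 2 = 17982 frames. 2586509 ÷ 17982 → 143 full blocks, remainder 15083.
Within the partial block the first minute is 1800 frames and each further minute 1798, so 8 further minute boundaries passed. Total skipped labels = 18 × 143 + 2 × 8 = 2590.
Non-drop label index = 2586509 + 2590 = 2589099; at 30 labels/s that is 23:58:23:09, i.e. DF 23:58:23;09.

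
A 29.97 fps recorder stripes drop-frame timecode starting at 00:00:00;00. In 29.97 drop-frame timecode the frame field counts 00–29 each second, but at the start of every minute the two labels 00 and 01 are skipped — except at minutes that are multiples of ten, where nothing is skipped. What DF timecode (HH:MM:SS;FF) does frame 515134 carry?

04:46:28;10

Each 10-minute DF block holds 10 × 60 × 30 − 9 × 2 = 17982 frames. 515134 ÷ 17982 → 28 full blocks, remainder 11638.
Within the partial block the first minute is 1800 frames and each further minute 1798, so 6 further minute boundaries passed. Total skipped labels = 18 × 28 + 2 × 6 = 516.
Non-drop label index = 515134 + 516 = 515650; at 30 labels/s that is 04:46:28:10, i.e. DF 04:46:28;10.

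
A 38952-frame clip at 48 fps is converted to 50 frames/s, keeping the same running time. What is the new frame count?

40575 frames

Target frames = source frames × (target rate / source rate) = 38952 × (50)/(48) = 38952 × 25/24 = 40575.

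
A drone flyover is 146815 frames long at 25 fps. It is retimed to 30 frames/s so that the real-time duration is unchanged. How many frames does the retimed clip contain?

176178 frames

Target frames = source frames × (target rate / source rate) = 146815 × (30)/(25) = 146815 × 6/5 = 176178.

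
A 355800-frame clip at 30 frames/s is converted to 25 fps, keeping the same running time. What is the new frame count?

296500 frames

Target frames = source frames × (target rate / source rate) = 355800 × (25)/(30) = 355800 × 5/6 = 296500.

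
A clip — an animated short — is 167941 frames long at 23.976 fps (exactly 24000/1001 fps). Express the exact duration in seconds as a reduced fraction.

168108941/24000 seconds

Running time = 167941 ÷ (24000/1001) = 167941 × 1001/24000 = 168108941/24000 s.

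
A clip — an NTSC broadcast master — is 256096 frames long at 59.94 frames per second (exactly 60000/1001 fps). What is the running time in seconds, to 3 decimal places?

Running time = 256096 × 1001/60000 = 8011003/1875 s ≈ 4272.535 s.

4272.535 seconds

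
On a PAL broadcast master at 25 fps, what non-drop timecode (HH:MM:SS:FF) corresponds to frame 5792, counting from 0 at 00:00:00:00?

5792 ÷ 25 = 231 full seconds, remainder 17 frames.
231 s = 0 h 3 min 51 s.
Timecode: 00:03:51:17.

00:03:51:17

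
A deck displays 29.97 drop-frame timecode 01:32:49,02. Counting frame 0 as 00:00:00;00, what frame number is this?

Complete 10-minute blocks: 9, each 17982 frames → 161838.
Remaining 2 whole minutes in the current block: 1800 + 1 × 1798 = 3598 frames.
Within the current minute: 49 × 30 + 2 − 2 = 1470 (labels ;00/;01 skipped at this minute). Total = 161838 + 3598 + 1470 = 166906.

166906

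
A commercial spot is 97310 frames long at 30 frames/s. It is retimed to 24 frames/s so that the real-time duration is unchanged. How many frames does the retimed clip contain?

Target frames = source frames × (target rate / source rate) = 97310 × (24)/(30) = 97310 × 4/5 = 77848.

77848 frames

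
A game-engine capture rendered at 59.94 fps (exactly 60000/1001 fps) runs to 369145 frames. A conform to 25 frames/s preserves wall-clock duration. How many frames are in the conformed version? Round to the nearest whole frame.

Frames at target rate = 369145 × (25) / (60000/1001) = 73902829/480 ≈ 153964.227.
Nearest whole frame: 153964.

153964 frames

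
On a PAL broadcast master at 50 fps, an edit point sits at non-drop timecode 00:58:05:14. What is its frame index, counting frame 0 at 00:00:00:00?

Total seconds to the label: (0 × 3600 + 58 × 60 + 5) = 3485.
Frame index = 3485 × 50 + 14 = 174264.

frame 174264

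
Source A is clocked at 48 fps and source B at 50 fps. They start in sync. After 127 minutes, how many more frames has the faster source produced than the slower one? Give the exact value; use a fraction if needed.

127 min = 7620 s.
A emits 48 × 7620 = 365760 frames; B emits 50 × 7620 = 381000.
Difference = 15240 frames; B is ahead of A.

15240 frames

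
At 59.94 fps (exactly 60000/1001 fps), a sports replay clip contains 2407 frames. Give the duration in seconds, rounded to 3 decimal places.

Running time = 2407 × 1001/60000 = 2409407/60000 s ≈ 40.157 s.

40.157 seconds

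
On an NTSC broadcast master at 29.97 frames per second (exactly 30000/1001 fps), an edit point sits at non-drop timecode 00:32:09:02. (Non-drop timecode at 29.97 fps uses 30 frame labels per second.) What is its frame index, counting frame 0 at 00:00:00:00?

Total seconds to the label: (0 × 3600 + 32 × 60 + 9) = 1929.
Frame index = 1929 × 30 + 2 = 57872.

57872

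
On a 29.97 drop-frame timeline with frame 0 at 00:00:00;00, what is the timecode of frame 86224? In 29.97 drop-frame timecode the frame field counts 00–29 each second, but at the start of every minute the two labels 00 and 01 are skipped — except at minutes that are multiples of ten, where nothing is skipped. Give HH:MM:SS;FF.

Each 10-minute DF block holds 10 × 60 × 30 − 9 × 2 = 17982 frames. 86224 ÷ 17982 → 4 full blocks, remainder 14296.
Within the partial block the first minute is 1800 frames and each further minute 1798, so 7 further minute boundaries passed. Total skipped labels = 18 × 4 + 2 × 7 = 86.
Non-drop label index = 86224 + 86 = 86310; at 30 labels/s that is 00:47:57:00, i.e. DF 00:47:57;00.

00:47:57;00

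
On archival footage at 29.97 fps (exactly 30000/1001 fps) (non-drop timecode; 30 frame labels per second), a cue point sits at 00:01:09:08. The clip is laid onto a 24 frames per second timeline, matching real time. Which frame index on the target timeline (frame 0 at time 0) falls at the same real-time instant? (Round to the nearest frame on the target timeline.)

Source frame index: (0×3600 + 1×60 + 9) × 30 + 8 = 2078.
Real time: 2078 / (30000/1001) = 1040039/15000 s.
Target frame: (1040039/15000) × (24) = 1040039/625 ≈ 1664.062 → 1664.

frame 1664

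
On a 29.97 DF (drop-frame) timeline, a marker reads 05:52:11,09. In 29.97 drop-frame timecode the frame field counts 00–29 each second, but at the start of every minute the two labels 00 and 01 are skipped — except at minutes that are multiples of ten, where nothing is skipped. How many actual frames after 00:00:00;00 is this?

633305

Complete 10-minute blocks: 35, each 17982 frames → 629370.
Remaining 2 whole minutes in the current block: 1800 + 1 × 1798 = 3598 frames.
Within the current minute: 11 × 30 + 9 − 2 = 337 (labels ;00/;01 skipped at this minute). Total = 629370 + 3598 + 337 = 633305.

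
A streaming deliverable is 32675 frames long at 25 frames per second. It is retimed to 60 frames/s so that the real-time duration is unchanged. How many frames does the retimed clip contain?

Target frames = source frames × (target rate / source rate) = 32675 × (60)/(25) = 32675 × 12/5 = 78420.

78420 frames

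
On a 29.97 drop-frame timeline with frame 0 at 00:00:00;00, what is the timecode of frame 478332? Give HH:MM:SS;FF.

Ten DF minutes hold 17982 frames, so frame 478332 lies in block 26 (frames 467532–485513) with 10800 frames into that block.
The block's first minute is 1800 frames and the rest 1798 each; 10800 frames reaches minute 6, so 26 × 18 + 6 × 2 = 480 labels have been skipped so far.
Adding those back, label number 478332 + 480 = 478812 at 30 labels/s is 15960 s + 12 f = 4 h 26 min 0 s frame 12, i.e. 04:26:00;12.

04:26:00;12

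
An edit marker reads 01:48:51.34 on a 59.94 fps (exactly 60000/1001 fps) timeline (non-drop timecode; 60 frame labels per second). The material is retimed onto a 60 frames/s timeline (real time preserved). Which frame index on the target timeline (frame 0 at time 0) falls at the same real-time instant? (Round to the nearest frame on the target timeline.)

frame 392286

Source frame index: (1×3600 + 48×60 + 51) × 60 + 34 = 391894.
Real time: 391894 / (60000/1001) = 196142947/30000 s.
Target frame: (196142947/30000) × (60) = 196142947/500 ≈ 392285.894 → 392286.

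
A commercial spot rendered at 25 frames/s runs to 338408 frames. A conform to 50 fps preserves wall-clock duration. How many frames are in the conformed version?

Target frames = source frames × (target rate / source rate) = 338408 × (50)/(25) = 338408 × 2 = 676816.

676816 frames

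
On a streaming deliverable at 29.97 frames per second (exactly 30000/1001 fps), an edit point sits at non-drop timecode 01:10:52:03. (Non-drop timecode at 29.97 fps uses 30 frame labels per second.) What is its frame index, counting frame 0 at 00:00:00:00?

Total seconds to the label: (1 × 3600 + 10 × 60 + 52) = 4252.
Frame index = 4252 × 30 + 3 = 127563.

127563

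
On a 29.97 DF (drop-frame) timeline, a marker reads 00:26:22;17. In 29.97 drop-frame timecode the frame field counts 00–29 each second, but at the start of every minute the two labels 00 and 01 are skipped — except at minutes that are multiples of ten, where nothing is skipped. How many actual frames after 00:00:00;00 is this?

47429

As if non-drop at 30 labels/s: (0 × 3600 + 26 × 60 + 22) × 30 + 17 = 47477.
Minute boundaries passed: 26; those not divisible by 10: 26 − 2 = 24; dropped labels = 2 × 24 = 48.
Actual frame index = 47477 − 48 = 47429.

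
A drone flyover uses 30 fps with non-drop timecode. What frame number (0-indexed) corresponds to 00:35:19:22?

Total seconds to the label: (0 × 3600 + 35 × 60 + 19) = 2119.
Frame index = 2119 × 30 + 22 = 63592.

63592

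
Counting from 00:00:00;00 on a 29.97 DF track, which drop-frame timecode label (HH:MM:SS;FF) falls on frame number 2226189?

Ten DF minutes hold 17982 frames, so frame 2226189 lies in block 123 (frames 2211786–2229767) with 14403 frames into that block.
The block's first minute is 1800 frames and the rest 1798 each; 14403 frames reaches minute 8, so 123 × 18 + 8 × 2 = 2230 labels have been skipped so far.
Adding those back, label number 2226189 + 2230 = 2228419 at 30 labels/s is 74280 s + 19 f = 20 h 38 min 0 s frame 19, i.e. 20:38:00;19.

20:38:00;19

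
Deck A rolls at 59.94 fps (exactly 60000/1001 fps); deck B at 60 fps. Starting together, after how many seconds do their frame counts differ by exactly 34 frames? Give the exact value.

The gap grows by |60 − 60000/1001| = 60/1001 frames per second.
Time for a 34-frame gap: 34 ÷ (60/1001) = 17017/30 s.

17017/30 seconds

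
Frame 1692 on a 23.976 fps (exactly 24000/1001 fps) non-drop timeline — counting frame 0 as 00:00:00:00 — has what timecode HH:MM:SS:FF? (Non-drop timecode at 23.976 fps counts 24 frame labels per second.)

1692 ÷ 24 = 70 full seconds, remainder 12 frames.
70 s = 0 h 1 min 10 s.
Timecode: 00:01:10:12.

00:01:10:12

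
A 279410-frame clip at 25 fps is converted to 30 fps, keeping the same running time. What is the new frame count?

Target frames = source frames × (target rate / source rate) = 279410 × (30)/(25) = 279410 × 6/5 = 335292.

335292 frames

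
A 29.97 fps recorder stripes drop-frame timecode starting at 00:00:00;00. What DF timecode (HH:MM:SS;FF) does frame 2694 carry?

00:01:29;26

Each 10-minute DF block holds 10 × 60 × 30 − 9 × 2 = 17982 frames. 2694 ÷ 17982 → 0 full blocks, remainder 2694.
Within the partial block the first minute is 1800 frames and each further minute 1798, so 1 further minute boundary passed. Total skipped labels = 18 × 0 + 2 × 1 = 2.
Non-drop label index = 2694 + 2 = 2696; at 30 labels/s that is 00:01:29:26, i.e. DF 00:01:29;26.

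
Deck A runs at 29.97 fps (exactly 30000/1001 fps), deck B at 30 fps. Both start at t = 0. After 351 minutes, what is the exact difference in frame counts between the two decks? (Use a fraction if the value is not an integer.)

48600/77 frames

351 min = 21060 s.
A emits 30000/1001 × 21060 = 48600000/77 frames; B emits 30 × 21060 = 631800.
Difference = 48600/77 frames (≈ 631.1688); B is ahead of A.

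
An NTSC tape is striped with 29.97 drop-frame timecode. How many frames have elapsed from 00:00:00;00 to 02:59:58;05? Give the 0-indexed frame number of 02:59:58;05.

323621

As if non-drop at 30 labels/s: (2 × 3600 + 59 × 60 + 58) × 30 + 5 = 323945.
Minute boundaries passed: 179; those not divisible by 10: 179 − 17 = 162; dropped labels = 2 × 162 = 324.
Actual frame index = 323945 − 324 = 323621.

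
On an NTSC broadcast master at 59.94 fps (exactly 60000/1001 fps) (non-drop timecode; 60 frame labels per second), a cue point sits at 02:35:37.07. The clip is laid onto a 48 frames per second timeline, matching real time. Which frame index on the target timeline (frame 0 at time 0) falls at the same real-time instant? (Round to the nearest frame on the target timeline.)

frame 448630

Source frame index: (2×3600 + 35×60 + 37) × 60 + 7 = 560227.
Real time: 560227 / (60000/1001) = 560787227/60000 s.
Target frame: (560787227/60000) × (48) = 560787227/1250 ≈ 448629.782 → 448630.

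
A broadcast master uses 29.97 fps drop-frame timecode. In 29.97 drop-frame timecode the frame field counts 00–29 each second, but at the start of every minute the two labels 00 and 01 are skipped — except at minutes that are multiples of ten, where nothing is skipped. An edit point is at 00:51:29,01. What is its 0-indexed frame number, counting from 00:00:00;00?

92579

As if non-drop at 30 labels/s: (0 × 3600 + 51 × 60 + 29) × 30 + 1 = 92671.
Minute boundaries passed: 51; those not divisible by 10: 51 − 5 = 46; dropped labels = 2 × 46 = 92.
Actual frame index = 92671 − 92 = 92579.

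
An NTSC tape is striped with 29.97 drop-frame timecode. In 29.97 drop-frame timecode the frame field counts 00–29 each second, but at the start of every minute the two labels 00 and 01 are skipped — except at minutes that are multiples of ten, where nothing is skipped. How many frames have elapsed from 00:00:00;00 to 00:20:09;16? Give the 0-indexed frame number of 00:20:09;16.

36250

As if non-drop at 30 labels/s: (0 × 3600 + 20 × 60 + 9) × 30 + 16 = 36286.
Minute boundaries passed: 20; those not divisible by 10: 20 − 2 = 18; dropped labels = 2 × 18 = 36.
Actual frame index = 36286 − 36 = 36250.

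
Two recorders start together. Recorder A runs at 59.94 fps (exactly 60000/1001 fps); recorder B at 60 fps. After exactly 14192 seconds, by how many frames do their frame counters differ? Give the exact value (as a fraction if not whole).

851520/1001 frames

A emits 60000/1001 × 14192 = 851520000/1001 frames; B emits 60 × 14192 = 851520.
Difference = 851520/1001 frames (≈ 850.6693); B is ahead of A.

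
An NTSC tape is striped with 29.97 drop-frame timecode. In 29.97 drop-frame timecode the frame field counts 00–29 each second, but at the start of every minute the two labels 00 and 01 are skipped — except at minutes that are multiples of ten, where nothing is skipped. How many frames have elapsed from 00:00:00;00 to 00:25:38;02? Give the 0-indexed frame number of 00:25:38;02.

Complete 10-minute blocks: 2, each 17982 frames → 35964.
Remaining 5 whole minutes in the current block: 1800 + 4 × 1798 = 8992 frames.
Within the current minute: 38 × 30 + 2 − 2 = 1140 (labels ;00/;01 skipped at this minute). Total = 35964 + 8992 + 1140 = 46096.

46096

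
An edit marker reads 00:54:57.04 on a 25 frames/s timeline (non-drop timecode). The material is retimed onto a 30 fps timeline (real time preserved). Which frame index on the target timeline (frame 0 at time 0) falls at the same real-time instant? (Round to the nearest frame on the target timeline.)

Source frame index: (0×3600 + 54×60 + 57) × 25 + 4 = 82429.
Real time: 82429 / (25) = 82429/25 s.
Target frame: (82429/25) × (30) = 494574/5 ≈ 98914.800 → 98915.

frame 98915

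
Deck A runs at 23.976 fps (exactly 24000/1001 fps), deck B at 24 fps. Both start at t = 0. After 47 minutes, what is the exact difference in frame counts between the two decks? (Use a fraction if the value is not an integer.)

67680/1001 frames

47 min = 2820 s.
A emits 24000/1001 × 2820 = 67680000/1001 frames; B emits 24 × 2820 = 67680.
Difference = 67680/1001 frames (≈ 67.6124); B is ahead of A.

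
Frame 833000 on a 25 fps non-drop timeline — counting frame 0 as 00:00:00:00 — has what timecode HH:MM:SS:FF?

09:15:20:00

833000 ÷ 25 = 33320 full seconds, remainder 0 frames.
33320 s = 9 h 15 min 20 s.
Timecode: 09:15:20:00.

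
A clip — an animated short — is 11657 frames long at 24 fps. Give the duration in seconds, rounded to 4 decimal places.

485.7083 seconds

Running time = 11657 × 1/24 = 11657/24 s ≈ 485.7083 s.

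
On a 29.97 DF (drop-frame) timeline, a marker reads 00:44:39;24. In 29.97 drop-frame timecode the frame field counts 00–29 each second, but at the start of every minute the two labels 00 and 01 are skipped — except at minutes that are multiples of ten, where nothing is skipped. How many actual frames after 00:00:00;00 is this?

80314

As if non-drop at 30 labels/s: (0 × 3600 + 44 × 60 + 39) × 30 + 24 = 80394.
Minute boundaries passed: 44; those not divisible by 10: 44 − 4 = 40; dropped labels = 2 × 40 = 80.
Actual frame index = 80394 − 80 = 80314.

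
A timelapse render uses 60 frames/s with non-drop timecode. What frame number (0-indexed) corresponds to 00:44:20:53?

159653

Total seconds to the label: (0 × 3600 + 44 × 60 + 20) = 2660.
Frame index = 2660 × 60 + 53 = 159653.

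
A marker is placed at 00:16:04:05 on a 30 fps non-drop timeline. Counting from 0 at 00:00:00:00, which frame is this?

Total seconds to the label: (0 × 3600 + 16 × 60 + 4) = 964.
Frame index = 964 × 30 + 5 = 28925.

28925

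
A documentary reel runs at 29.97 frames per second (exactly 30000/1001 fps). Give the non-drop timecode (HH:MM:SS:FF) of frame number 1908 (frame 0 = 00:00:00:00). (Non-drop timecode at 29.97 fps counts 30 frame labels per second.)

1908 ÷ 30 = 63 full seconds, remainder 18 frames.
63 s = 0 h 1 min 3 s.
Timecode: 00:01:03:18.

00:01:03:18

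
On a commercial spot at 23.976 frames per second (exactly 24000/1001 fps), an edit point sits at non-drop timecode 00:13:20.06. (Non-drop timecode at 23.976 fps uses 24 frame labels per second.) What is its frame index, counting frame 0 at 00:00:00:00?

Total seconds to the label: (0 × 3600 + 13 × 60 + 20) = 800.
Frame index = 800 × 24 + 6 = 19206.

frame 19206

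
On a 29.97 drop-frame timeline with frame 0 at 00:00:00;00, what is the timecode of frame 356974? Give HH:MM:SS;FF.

03:18:31;02

Ten DF minutes hold 17982 frames, so frame 356974 lies in block 19 (frames 341658–359639) with 15316 frames into that block.
The block's first minute is 1800 frames and the rest 1798 each; 15316 frames reaches minute 8, so 19 × 18 + 8 × 2 = 358 labels have been skipped so far.
Adding those back, label number 356974 + 358 = 357332 at 30 labels/s is 11911 s + 2 f = 3 h 18 min 31 s frame 2, i.e. 03:18:31;02.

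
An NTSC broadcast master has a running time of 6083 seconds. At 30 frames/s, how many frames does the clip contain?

Frames = 6083 × 30 = 182490.

182490 frames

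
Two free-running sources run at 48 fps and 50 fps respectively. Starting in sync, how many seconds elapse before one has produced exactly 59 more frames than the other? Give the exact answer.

29.5 seconds

The gap grows by |50 − 48| = 2 frames per second.
Time for a 59-frame gap: 59 ÷ (2) = 29.5 s.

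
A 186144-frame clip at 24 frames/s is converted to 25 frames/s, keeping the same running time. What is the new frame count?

Target frames = source frames × (target rate / source rate) = 186144 × (25)/(24) = 186144 × 25/24 = 193900.

193900 frames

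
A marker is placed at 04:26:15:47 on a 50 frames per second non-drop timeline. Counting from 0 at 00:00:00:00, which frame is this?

Total seconds to the label: (4 × 3600 + 26 × 60 + 15) = 15975.
Frame index = 15975 × 50 + 47 = 798797.

798797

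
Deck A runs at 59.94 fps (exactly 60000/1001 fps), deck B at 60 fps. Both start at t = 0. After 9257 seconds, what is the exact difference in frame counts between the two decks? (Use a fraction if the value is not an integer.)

A emits 60000/1001 × 9257 = 555420000/1001 frames; B emits 60 × 9257 = 555420.
Difference = 555420/1001 frames (≈ 554.8651); B is ahead of A.

555420/1001 frames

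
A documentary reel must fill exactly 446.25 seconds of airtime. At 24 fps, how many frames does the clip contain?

Frames = 446.25 × 24 = 10710.

10710 frames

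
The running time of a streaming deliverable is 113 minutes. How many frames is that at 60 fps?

113 min = 6780 s.
Frames = 6780 × 60 = 406800.

406800 frames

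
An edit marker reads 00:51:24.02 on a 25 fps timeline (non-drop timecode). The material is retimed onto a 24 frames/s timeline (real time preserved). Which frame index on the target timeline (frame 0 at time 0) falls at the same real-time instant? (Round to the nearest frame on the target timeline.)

Source frame index: (0×3600 + 51×60 + 24) × 25 + 2 = 77102.
Real time: 77102 / (25) = 77102/25 s.
Target frame: (77102/25) × (24) = 1850448/25 ≈ 74017.920 → 74018.

frame 74018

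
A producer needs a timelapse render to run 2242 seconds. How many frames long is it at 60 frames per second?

134520 frames

Frames = 2242 × 60 = 134520.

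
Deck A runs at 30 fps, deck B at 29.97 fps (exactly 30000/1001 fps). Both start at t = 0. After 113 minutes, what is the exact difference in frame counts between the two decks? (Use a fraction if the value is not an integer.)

203400/1001 frames

113 min = 6780 s.
A emits 30 × 6780 = 203400 frames; B emits 30000/1001 × 6780 = 203400000/1001.
Difference = 203400/1001 frames (≈ 203.1968); B is behind A.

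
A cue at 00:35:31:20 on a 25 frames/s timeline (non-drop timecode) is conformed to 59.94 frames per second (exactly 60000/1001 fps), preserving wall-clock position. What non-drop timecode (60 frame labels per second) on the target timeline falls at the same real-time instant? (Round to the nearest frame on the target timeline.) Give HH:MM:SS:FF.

Source frame index: (0×3600 + 35×60 + 31) × 25 + 20 = 53295.
Real time: 53295 / (25) = 10659/5 s.
Target frame: (10659/5) × (60000/1001) = 11628000/91 ≈ 127780.220 → 127780.
At 60 labels/s: frame 127780 → 00:35:29:40.

00:35:29:40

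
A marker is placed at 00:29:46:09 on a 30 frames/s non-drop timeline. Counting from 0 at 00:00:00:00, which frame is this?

53589

Total seconds to the label: (0 × 3600 + 29 × 60 + 46) = 1786.
Frame index = 1786 × 30 + 9 = 53589.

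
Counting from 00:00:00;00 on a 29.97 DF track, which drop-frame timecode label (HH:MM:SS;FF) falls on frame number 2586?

00:01:26;08

Ten DF minutes hold 17982 frames, so frame 2586 lies in block 0 (frames 0–17981) with 2586 frames into that block.
The block's first minute is 1800 frames and the rest 1798 each; 2586 frames reaches minute 1, so 0 × 18 + 1 × 2 = 2 labels have been skipped so far.
Adding those back, label number 2586 + 2 = 2588 at 30 labels/s is 86 s + 8 f = 0 h 1 min 26 s frame 8, i.e. 00:01:26;08.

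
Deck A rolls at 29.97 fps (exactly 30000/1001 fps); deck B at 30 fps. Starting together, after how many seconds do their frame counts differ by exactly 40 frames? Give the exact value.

The gap grows by |30 − 30000/1001| = 30/1001 frames per second.
Time for a 40-frame gap: 40 ÷ (30/1001) = 4004/3 s.

4004/3 seconds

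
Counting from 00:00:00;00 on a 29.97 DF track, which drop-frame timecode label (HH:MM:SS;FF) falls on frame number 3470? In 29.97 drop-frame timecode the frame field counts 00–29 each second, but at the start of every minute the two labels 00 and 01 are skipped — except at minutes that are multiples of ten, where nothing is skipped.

00:01:55;22

Ten DF minutes hold 17982 frames, so frame 3470 lies in block 0 (frames 0–17981) with 3470 frames into that block.
The block's first minute is 1800 frames and the rest 1798 each; 3470 frames reaches minute 1, so 0 × 18 + 1 × 2 = 2 labels have been skipped so far.
Adding those back, label number 3470 + 2 = 3472 at 30 labels/s is 115 s + 22 f = 0 h 1 min 55 s frame 22, i.e. 00:01:55;22.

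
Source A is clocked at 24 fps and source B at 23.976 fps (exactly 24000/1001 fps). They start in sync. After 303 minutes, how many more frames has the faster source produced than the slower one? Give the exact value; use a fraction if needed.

436320/1001 frames

303 min = 18180 s.
A emits 24 × 18180 = 436320 frames; B emits 24000/1001 × 18180 = 436320000/1001.
Difference = 436320/1001 frames (≈ 435.8841); B is behind A.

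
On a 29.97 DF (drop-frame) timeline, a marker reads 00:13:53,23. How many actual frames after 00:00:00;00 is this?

24989

As if non-drop at 30 labels/s: (0 × 3600 + 13 × 60 + 53) × 30 + 23 = 25013.
Minute boundaries passed: 13; those not divisible by 10: 13 − 1 = 12; dropped labels = 2 × 12 = 24.
Actual frame index = 25013 − 24 = 24989.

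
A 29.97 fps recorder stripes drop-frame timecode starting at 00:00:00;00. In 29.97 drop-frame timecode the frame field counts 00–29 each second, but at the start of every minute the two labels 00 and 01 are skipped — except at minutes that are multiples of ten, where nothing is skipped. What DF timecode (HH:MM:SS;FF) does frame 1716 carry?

00:00:57;06

Each 10-minute DF block holds 10 × 60 × 30 − 9 × 2 = 17982 frames. 1716 ÷ 17982 → 0 full blocks, remainder 1716.
Within the partial block the first minute is 1800 frames and each further minute 1798, so 0 further minute boundaries passed. Total skipped labels = 18 × 0 + 2 × 0 = 0.
Non-drop label index = 1716 + 0 = 1716; at 30 labels/s that is 00:00:57:06, i.e. DF 00:00:57;06.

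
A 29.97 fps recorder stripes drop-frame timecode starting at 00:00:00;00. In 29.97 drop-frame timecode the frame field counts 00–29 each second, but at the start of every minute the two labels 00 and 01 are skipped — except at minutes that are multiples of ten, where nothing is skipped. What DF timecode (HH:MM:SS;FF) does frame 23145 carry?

Ten DF minutes hold 17982 frames, so frame 23145 lies in block 1 (frames 17982–35963) with 5163 frames into that block.
The block's first minute is 1800 frames and the rest 1798 each; 5163 frames reaches minute 2, so 1 × 18 + 2 × 2 = 22 labels have been skipped so far.
Adding those back, label number 23145 + 22 = 23167 at 30 labels/s is 772 s + 7 f = 0 h 12 min 52 s frame 7, i.e. 00:12:52;07.

00:12:52;07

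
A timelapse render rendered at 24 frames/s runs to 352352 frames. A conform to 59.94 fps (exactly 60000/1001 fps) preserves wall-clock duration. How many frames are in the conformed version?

Target frames = source frames × (target rate / source rate) = 352352 × (60000/1001)/(24) = 352352 × 2500/1001 = 880000.

880000 frames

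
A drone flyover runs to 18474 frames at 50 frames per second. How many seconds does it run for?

Running time = 18474 / (50) = 369.48 s.

369.48 seconds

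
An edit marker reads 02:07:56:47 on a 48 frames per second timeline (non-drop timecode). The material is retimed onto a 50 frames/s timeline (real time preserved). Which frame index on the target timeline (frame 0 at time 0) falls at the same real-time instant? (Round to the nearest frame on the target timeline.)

Source frame index: (2×3600 + 7×60 + 56) × 48 + 47 = 368495.
Real time: 368495 / (48) = 368495/48 s.
Target frame: (368495/48) × (50) = 9212375/24 ≈ 383848.958 → 383849.

frame 383849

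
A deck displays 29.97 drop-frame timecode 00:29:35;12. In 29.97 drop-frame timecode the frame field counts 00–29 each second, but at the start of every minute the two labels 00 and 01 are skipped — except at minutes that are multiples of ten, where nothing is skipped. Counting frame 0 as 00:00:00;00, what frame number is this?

As if non-drop at 30 labels/s: (0 × 3600 + 29 × 60 + 35) × 30 + 12 = 53262.
Minute boundaries passed: 29; those not divisible by 10: 29 − 2 = 27; dropped labels = 2 × 27 = 54.
Actual frame index = 53262 − 54 = 53208.

53208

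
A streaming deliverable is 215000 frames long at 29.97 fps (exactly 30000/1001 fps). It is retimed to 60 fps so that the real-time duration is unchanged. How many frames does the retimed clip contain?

Target frames = source frames × (target rate / source rate) = 215000 × (60)/(30000/1001) = 215000 × 1001/500 = 430430.

430430 frames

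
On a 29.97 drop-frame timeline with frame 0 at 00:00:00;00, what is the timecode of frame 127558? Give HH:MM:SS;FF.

01:10:56;04

Ten DF minutes hold 17982 frames, so frame 127558 lies in block 7 (frames 125874–143855) with 1684 frames into that block.
The block's first minute is 1800 frames and the rest 1798 each; 1684 frames reaches minute 0, so 7 × 18 + 0 × 2 = 126 labels have been skipped so far.
Adding those back, label number 127558 + 126 = 127684 at 30 labels/s is 4256 s + 4 f = 1 h 10 min 56 s frame 4, i.e. 01:10:56;04.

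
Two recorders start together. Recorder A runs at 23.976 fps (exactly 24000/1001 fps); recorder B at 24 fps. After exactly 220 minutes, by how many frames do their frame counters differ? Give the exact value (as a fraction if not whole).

220 min = 13200 s.
A emits 24000/1001 × 13200 = 28800000/91 frames; B emits 24 × 13200 = 316800.
Difference = 28800/91 frames (≈ 316.4835); B is ahead of A.

28800/91 frames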